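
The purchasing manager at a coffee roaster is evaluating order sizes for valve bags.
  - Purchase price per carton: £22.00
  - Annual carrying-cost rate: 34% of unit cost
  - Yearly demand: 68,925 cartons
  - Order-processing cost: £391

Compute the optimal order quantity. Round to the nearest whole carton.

Holding cost per carton per year: H = 34% × £22 = £7.4800
Optimal lot size Q* = (2 × 68,925 × £391 / £7.48)^½ ≈ 2,684.36

2,684 cartons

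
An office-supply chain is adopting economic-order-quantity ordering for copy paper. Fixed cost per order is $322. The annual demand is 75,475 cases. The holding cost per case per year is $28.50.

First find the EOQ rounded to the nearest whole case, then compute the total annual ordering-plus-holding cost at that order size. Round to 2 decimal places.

Q* = √(2·D·S / H) = √(2·75,475·322 / 28.5) = √1,705,470.2 ≈ 1,305.94 → Q = 1,306 cases
Annual ordering cost = (D/Q)·S = (75,475/1,306) × 322 = $18,608.69
Annual holding cost  = (Q/2)·H = (1,306/2) × 28.5 = $18,610.50
Total = $18,608.69 + $18,610.50 = $37,219.19

$37,219.19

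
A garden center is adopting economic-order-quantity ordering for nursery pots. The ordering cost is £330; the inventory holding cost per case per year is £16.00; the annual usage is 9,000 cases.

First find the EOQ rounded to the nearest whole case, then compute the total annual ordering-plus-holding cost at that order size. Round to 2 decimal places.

Q* = √(2·D·S / H) = √(2·9,000·330 / 16) = √371,250.0 ≈ 609.30 → Q = 609 cases
Ordering: D/Q × S = 9,000/609 × £330 = £4,876.85
Holding:  Q/2 × H = 609/2 × £16 = £4,872.00
Total = £4,876.85 + £4,872.00 = £9,748.85

£9,748.85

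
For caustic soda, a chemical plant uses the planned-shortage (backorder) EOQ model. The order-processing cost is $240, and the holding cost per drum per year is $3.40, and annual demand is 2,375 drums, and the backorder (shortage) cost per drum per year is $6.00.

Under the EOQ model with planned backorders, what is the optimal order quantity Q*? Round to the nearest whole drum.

Basic EOQ = √(2·2,375·240/3.4) = 579.046
Backorder adjustment √((H+b)/b) = √((3.4+6)/6) = 1.2517
Q* = 579.046 × 1.2517 ≈ 724.77

725 drums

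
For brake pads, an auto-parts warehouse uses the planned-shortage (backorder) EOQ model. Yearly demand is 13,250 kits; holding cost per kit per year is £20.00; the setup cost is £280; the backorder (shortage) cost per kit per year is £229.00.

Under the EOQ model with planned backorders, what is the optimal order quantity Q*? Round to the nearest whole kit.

Q* = √(2DS/H) · √((H + b)/b)
   = √(2 × 13,250 × 280 / 20) · √((20 + 229) / 229)
   = 609.098 × 1.0428 ≈ 635.14

635 kits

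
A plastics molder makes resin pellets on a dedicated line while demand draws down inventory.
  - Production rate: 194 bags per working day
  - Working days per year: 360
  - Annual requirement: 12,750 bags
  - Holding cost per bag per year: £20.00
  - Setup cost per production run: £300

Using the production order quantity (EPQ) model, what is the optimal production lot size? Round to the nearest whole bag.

684 bags

d = 12,750/360 = 35.4167 bags/day;  effective holding cost H(1 − d/p) = 20·(1 − 35.4167/194) = 16.34880
Q* = √(2DS / H_eff) = √(2·12,750·300 / 16.34880) ≈ 684.05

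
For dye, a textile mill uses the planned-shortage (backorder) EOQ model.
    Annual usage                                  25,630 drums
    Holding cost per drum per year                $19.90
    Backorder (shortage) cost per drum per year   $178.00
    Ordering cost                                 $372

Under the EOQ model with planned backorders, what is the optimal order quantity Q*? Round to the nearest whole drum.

Basic EOQ = √(2·25,630·372/19.9) = 978.891
Backorder adjustment √((H+b)/b) = √((19.9+178)/178) = 1.0544
Q* = 978.891 × 1.0544 ≈ 1,032.16

1,032 drums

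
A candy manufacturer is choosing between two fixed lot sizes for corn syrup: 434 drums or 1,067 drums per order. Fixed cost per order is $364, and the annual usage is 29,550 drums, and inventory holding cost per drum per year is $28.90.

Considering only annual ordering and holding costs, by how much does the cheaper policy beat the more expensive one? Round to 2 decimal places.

TC(Q) = (D/Q)S + (Q/2)H
TC(434) = (29,550/434)×364 + (434/2)×28.9 = $31,055.17
TC(1,067) = (29,550/1,067)×364 + (1,067/2)×28.9 = $25,498.94
Cheaper: Q = 1,067.  Difference = $5,556.23

$5,556.23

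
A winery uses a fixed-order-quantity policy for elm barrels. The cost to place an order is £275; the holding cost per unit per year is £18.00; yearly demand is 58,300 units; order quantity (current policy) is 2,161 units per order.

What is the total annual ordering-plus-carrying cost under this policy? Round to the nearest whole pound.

£26,868

Annual ordering cost = (D/Q)·S = (58,300/2,161) × 275 = £7,419.02
Annual holding cost  = (Q/2)·H = (2,161/2) × 18 = £19,449.00
Total = £7,419.02 + £19,449.00 = £26,868.02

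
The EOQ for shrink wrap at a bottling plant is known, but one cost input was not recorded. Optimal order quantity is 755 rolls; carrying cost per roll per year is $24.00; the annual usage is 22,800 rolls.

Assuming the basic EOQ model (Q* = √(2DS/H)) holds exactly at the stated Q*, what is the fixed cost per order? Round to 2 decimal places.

Since Q* = (2DS/H)^½, squaring gives Q*²·H = 2DS.
S = Q²H / (2D) = 755² × 24 / (2 × 22,800) = 300.0132

$300.01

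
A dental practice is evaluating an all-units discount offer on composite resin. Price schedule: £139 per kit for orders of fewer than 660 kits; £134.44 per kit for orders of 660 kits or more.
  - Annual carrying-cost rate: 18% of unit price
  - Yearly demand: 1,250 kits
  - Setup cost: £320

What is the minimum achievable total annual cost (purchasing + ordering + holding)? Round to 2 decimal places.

£176,641.80

H₁ = 18%×£139 = £25.0200;  H₂ = 18%×£134.44 = £24.1992
EOQ₁ = √(2×1,250×320/25.0200) = 178.81  (< 660, feasible at tier 1)
EOQ₂ = √(2×1,250×320/24.1992) = 181.82  (< 660 → use Q = 660 at tier-2 price)
TC(tier 1 (EOQ₁), Q≈178.8) = £178,223.92
TC(tier 2, Q≈660.0) = £176,641.80
Minimum at tier 2: £176,641.80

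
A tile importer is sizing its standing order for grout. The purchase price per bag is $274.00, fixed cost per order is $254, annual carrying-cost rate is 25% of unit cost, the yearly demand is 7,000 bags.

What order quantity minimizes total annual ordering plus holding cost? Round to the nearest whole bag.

Carrying cost H = $274 × 25% = $68.5000/bag/yr
2DS/H = 2·7,000·254/68.5 = 51,912.41
EOQ = √51,912.41 ≈ 227.84

228 bags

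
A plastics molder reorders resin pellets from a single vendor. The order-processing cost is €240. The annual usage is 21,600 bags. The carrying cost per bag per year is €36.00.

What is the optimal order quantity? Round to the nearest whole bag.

2DS/H = 2·21,600·240/36 = 288,000.00
EOQ = √288,000.00 ≈ 536.66

537 bags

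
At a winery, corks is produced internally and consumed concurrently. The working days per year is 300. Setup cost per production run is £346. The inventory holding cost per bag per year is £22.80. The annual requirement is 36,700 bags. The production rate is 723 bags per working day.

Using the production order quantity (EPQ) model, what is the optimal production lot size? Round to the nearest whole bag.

Daily demand d = 36,700/300 = 122.333; p = 723; 1 − d/p = 0.83080
EPQ = √(2DS / (H(1 − d/p)))
    = √(2 × 36,700 × 346 / (22.8 × 0.83080)) ≈ 1,157.90

1,158 bags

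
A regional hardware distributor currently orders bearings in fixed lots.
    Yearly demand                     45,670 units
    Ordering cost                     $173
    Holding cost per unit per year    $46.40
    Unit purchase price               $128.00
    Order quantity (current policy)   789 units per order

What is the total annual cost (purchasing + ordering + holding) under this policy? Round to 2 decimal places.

Ordering: D/Q × S = 45,670/789 × $173 = $10,013.83
Holding:  Q/2 × H = 789/2 × $46.4 = $18,304.80
Purchase cost = D·C = 45,670 × 128 = $5,845,760.00
Total = $10,013.83 + $18,304.80 + $5,845,760.00 = $5,874,078.63

$5,874,078.63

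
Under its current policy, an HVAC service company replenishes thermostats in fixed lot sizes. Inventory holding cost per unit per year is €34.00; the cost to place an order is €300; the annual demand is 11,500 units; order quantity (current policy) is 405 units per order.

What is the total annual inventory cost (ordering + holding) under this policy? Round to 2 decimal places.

Annual ordering cost = (D/Q)·S = (11,500/405) × 300 = €8,518.52
Annual holding cost  = (Q/2)·H = (405/2) × 34 = €6,885.00
Total = €8,518.52 + €6,885.00 = €15,403.52

€15,403.52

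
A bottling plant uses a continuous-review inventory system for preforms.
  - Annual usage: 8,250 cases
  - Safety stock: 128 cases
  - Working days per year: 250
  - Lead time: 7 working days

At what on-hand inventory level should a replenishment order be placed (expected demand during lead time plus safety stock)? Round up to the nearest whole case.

359 cases

Daily demand d = 8,250 / 250 = 33.000 cases/day
Demand during lead time = 33.000 × 7 = 231.00
Reorder point = 231.00 + 128 = 359.00 → round up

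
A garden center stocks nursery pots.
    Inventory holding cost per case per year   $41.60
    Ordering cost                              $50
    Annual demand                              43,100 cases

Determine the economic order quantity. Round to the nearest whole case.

EOQ = √(2DS/H) = √(2 × 43,100 × 50 / 41.6)
    = √(103,605.77) ≈ 321.88

322 cases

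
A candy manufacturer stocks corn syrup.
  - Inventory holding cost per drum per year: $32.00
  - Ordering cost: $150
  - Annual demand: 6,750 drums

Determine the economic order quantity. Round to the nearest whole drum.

2DS/H = 2·6,750·150/32 = 63,281.25
EOQ = √63,281.25 ≈ 251.56

252 drums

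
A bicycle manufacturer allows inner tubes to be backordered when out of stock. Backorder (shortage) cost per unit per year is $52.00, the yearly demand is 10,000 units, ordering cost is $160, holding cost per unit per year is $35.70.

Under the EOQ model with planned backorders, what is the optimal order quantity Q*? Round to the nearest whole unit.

389 units

Basic EOQ = √(2·10,000·160/35.7) = 299.392
Backorder adjustment √((H+b)/b) = √((35.7+52)/52) = 1.2987
Q* = 299.392 × 1.2987 ≈ 388.81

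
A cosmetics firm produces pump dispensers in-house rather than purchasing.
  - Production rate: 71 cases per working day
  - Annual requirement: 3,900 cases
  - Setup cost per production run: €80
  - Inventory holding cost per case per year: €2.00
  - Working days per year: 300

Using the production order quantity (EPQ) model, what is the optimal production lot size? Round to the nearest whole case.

Daily demand d = 3,900/300 = 13.000; p = 71; 1 − d/p = 0.81690
EPQ = √(2DS / (H(1 − d/p)))
    = √(2 × 3,900 × 80 / (2 × 0.81690)) ≈ 618.01

618 cases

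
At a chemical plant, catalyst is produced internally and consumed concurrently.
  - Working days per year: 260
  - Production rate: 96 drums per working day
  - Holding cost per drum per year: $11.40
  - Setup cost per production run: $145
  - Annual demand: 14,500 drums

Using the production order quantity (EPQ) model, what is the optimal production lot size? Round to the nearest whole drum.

Daily demand d = 14,500/260 = 55.769; p = 96; 1 − d/p = 0.41907
EPQ = √(2DS / (H(1 − d/p)))
    = √(2 × 14,500 × 145 / (11.4 × 0.41907)) ≈ 938.18

938 drums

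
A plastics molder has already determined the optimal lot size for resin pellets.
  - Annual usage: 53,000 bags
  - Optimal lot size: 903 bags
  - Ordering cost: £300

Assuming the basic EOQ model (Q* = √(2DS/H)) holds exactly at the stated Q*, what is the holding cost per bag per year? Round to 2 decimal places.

£39.00

Since Q* = (2DS/H)^½, squaring gives Q*²·H = 2DS.
H = 2DS / Q² = 2 × 53,000 × 300 / 903² = 38.9988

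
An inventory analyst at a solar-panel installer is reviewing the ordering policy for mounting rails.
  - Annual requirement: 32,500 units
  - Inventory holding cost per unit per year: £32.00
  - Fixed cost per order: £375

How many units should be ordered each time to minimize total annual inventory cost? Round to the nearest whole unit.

873 units

Optimal lot size Q* = (2 × 32,500 × £375 / £32)^½ ≈ 872.77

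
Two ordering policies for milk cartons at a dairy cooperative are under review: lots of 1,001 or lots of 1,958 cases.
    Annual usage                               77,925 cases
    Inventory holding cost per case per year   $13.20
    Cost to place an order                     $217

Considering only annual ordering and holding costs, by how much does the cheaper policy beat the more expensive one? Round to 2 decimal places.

$1,940.41

For each Q, cost = (D/Q)·S + (Q/2)·H.
TC(1,001) = (77,925/1,001)×217 + (1,001/2)×13.2 = $23,499.43
TC(1,958) = (77,925/1,958)×217 + (1,958/2)×13.2 = $21,559.02
Cheaper: Q = 1,958.  Difference = $1,940.41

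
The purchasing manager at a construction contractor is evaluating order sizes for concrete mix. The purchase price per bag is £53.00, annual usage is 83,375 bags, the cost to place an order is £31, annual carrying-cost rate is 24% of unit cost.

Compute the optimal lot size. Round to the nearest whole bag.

H = i·C = 0.24 × £53 = £12.7200 per bag-year
2DS/H = 2·83,375·31/12.72 = 406,387.58
EOQ = √406,387.58 ≈ 637.49

637 bags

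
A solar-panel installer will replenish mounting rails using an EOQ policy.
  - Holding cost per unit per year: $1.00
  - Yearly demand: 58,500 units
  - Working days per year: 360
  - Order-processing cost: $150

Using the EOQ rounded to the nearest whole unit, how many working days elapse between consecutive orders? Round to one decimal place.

25.8 days

Optimal lot size Q* = (2 × 58,500 × $150 / $1)^½ ≈ 4,189.27 → Q = 4,189 units
Days between orders = 360 / (D/Q) = 360 / 13.965 ≈ 25.778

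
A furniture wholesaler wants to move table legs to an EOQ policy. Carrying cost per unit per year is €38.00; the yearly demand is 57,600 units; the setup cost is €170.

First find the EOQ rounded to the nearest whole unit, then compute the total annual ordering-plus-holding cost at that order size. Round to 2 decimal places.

Q* = √(2·D·S / H) = √(2·57,600·170 / 38) = √515,368.4 ≈ 717.89 → Q = 718 units
Orders/yr = 57,600/718 = 80.223; ordering cost = 80.223 × €170 = €13,637.88
Average inventory = 718/2 = 359; holding cost = 359 × €38 = €13,642.00
Total = €13,637.88 + €13,642.00 = €27,279.88

€27,279.88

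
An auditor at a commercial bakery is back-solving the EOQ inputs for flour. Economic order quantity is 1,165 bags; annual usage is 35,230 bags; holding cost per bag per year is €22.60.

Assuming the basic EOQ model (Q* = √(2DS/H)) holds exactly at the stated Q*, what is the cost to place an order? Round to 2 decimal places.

€435.33

From Q* = √(2DS/H) ⇒ Q*² = 2DS/H.
S = Q²H / (2D) = 1,165² × 22.6 / (2 × 35,230) = 435.3291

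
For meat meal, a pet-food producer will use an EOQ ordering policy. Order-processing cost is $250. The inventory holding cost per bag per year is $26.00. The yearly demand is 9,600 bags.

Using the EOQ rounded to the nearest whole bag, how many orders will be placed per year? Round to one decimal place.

Q* = √(2·D·S / H) = √(2·9,600·250 / 26) = √184,615.4 ≈ 429.67 → Q = 430
Orders per year = D/Q = 9,600 / 430 = 22.326

22.3 orders per year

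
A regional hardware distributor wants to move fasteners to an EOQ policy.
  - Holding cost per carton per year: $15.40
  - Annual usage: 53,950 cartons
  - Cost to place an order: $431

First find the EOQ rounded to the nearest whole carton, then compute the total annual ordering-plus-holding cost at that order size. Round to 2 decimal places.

$26,761.46

2DS/H = 2·53,950·431/15.4 = 3,019,798.70
EOQ = √3,019,798.70 ≈ 1,737.76 → Q = 1,738 cartons
Orders/yr = 53,950/1,738 = 31.041; ordering cost = 31.041 × $431 = $13,378.86
Average inventory = 1,738/2 = 869; holding cost = 869 × $15.4 = $13,382.60
Total = $13,378.86 + $13,382.60 = $26,761.46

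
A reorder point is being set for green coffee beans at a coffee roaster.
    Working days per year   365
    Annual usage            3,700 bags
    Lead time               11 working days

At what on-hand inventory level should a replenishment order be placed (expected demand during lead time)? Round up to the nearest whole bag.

Daily demand d = 3,700 / 365 = 10.137 bags/day
Demand during lead time = 10.137 × 11 = 111.51
Reorder point = 111.51 → round up

112 bags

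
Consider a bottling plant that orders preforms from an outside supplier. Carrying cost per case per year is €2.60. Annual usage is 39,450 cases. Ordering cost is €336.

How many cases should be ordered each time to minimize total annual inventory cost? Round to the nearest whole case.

3,193 cases

Q* = √(2·D·S / H) = √(2·39,450·336 / 2.6) = √10,196,307.7 ≈ 3,193.17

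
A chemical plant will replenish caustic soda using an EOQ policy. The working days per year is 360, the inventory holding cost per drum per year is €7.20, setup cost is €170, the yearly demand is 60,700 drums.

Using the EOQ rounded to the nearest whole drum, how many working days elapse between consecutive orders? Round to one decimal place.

Optimal lot size Q* = (2 × 60,700 × €170 / €7.2)^½ ≈ 1,693.04 → Q = 1,693 drums
Days between orders = 360 / (D/Q) = 360 / 35.854 ≈ 10.041

10.0 days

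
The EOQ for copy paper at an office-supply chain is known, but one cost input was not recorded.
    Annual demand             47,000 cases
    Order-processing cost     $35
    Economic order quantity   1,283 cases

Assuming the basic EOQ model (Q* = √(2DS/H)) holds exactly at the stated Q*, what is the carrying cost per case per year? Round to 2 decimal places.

$2.00

Since Q* = (2DS/H)^½, squaring gives Q*²·H = 2DS.
H = 2DS / Q² = 2 × 47,000 × 35 / 1,283² = 1.9987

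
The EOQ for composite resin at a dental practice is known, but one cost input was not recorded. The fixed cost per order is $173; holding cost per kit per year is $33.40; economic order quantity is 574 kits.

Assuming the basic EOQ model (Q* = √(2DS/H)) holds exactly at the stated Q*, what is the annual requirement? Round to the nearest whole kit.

Since Q* = (2DS/H)^½, squaring gives Q*²·H = 2DS.
D = Q²H / (2S) = 574² × 33.4 / (2 × 173) = 31,804.91

31,805 kits per year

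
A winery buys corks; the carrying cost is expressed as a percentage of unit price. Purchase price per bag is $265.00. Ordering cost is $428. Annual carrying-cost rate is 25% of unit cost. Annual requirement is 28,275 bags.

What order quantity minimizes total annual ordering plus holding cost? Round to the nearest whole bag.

Holding cost per bag per year: H = 25% × $265 = $66.2500
Q* = √(2·D·S / H) = √(2·28,275·428 / 66.25) = √365,334.3 ≈ 604.43

604 bags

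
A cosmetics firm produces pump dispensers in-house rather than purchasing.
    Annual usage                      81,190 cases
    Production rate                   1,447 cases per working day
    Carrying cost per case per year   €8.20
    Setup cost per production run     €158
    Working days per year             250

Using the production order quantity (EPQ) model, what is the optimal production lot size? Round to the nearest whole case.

Daily demand d = 81,190/250 = 324.760; p = 1447; 1 − d/p = 0.77556
EPQ = √(2DS / (H(1 − d/p)))
    = √(2 × 81,190 × 158 / (8.2 × 0.77556)) ≈ 2,008.53

2,009 cases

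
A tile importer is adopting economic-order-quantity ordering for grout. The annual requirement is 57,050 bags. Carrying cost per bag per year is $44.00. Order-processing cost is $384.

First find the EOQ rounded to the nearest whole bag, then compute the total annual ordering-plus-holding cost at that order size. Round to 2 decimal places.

Optimal lot size Q* = (2 × 57,050 × $384 / $44)^½ ≈ 997.89 → Q = 998 bags
Orders/yr = 57,050/998 = 57.164; ordering cost = 57.164 × $384 = $21,951.10
Average inventory = 998/2 = 499; holding cost = 499 × $44 = $21,956.00
Total = $21,951.10 + $21,956.00 = $43,907.10

$43,907.10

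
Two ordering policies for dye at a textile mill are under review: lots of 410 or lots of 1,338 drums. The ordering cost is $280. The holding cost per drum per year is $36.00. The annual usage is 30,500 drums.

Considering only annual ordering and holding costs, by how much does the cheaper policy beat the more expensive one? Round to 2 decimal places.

$2,257.39

For each Q, cost = (D/Q)·S + (Q/2)·H.
TC(410) = (30,500/410)×280 + (410/2)×36 = $28,209.27
TC(1,338) = (30,500/1,338)×280 + (1,338/2)×36 = $30,466.66
Lots of 410 are cheaper by $2,257.39.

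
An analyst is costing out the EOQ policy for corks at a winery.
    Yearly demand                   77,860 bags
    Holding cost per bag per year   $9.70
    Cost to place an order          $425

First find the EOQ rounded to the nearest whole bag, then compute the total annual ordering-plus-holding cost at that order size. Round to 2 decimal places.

$25,336.84

EOQ = √(2DS/H) = √(2 × 77,860 × 425 / 9.7)
    = √(6,822,783.51) ≈ 2,612.05 → Q = 2,612 bags
Annual ordering cost = (D/Q)·S = (77,860/2,612) × 425 = $12,668.64
Annual holding cost  = (Q/2)·H = (2,612/2) × 9.7 = $12,668.20
Total = $12,668.64 + $12,668.20 = $25,336.84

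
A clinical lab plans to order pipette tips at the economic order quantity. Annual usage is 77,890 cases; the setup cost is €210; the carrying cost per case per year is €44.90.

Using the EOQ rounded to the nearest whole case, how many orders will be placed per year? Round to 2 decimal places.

2DS/H = 2·77,890·210/44.9 = 728,592.43
EOQ = √728,592.43 ≈ 853.58 → Q = 854
N = D/Q = 77,890/854 ≈ 91.206 orders/yr

91.21 orders per year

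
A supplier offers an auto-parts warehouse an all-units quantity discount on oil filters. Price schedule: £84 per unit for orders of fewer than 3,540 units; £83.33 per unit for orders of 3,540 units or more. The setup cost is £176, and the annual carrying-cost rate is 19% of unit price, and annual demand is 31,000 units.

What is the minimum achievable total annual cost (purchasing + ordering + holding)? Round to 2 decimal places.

H₁ = 19%×£84 = £15.9600;  H₂ = 19%×£83.33 = £15.8327
EOQ₁ = √(2×31,000×176/15.9600) = 826.87  (< 3,540, feasible at tier 1)
EOQ₂ = √(2×31,000×176/15.8327) = 830.18  (< 3,540 → use Q = 3,540 at tier-2 price)
TC(tier 1 (EOQ₁), Q≈826.9) = £2,617,196.80
TC(tier 2, Q≈3,540.0) = £2,612,795.12
Minimum at tier 2: £2,612,795.12

£2,612,795.12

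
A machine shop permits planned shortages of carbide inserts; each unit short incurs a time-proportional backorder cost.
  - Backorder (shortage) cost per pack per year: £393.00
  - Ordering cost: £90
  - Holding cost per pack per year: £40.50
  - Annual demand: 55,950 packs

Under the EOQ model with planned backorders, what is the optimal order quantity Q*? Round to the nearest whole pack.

524 packs

Basic EOQ = √(2·55,950·90/40.5) = 498.665
Backorder adjustment √((H+b)/b) = √((40.5+393)/393) = 1.0503
Q* = 498.665 × 1.0503 ≈ 523.73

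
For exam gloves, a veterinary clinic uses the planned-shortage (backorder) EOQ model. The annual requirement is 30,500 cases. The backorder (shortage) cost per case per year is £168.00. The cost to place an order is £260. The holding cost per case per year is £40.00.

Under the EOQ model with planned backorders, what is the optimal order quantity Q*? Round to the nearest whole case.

Basic EOQ = √(2·30,500·260/40) = 629.682
Backorder adjustment √((H+b)/b) = √((40+168)/168) = 1.1127
Q* = 629.682 × 1.1127 ≈ 700.65

701 cases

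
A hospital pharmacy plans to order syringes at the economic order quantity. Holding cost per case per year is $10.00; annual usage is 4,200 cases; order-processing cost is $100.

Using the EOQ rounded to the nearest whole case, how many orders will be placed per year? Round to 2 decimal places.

14.48 orders per year

EOQ = √(2DS/H) = √(2 × 4,200 × 100 / 10)
    = √(84,000.00) ≈ 289.83 → Q = 290
N = D/Q = 4,200/290 ≈ 14.483 orders/yr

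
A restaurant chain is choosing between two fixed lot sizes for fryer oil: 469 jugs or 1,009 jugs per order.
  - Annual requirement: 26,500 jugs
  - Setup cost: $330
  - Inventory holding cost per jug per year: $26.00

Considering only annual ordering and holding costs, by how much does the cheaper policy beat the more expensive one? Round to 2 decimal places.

$2,959.06

For each Q, cost = (D/Q)·S + (Q/2)·H.
TC(469) = (26,500/469)×330 + (469/2)×26 = $24,743.06
TC(1,009) = (26,500/1,009)×330 + (1,009/2)×26 = $21,784.00
|ΔTC| = |$24,743.06 − $21,784.00| = $2,959.06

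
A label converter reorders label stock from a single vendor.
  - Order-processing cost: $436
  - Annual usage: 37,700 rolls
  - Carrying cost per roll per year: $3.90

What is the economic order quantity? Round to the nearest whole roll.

Q* = √(2·D·S / H) = √(2·37,700·436 / 3.9) = √8,429,333.3 ≈ 2,903.33

2,903 rolls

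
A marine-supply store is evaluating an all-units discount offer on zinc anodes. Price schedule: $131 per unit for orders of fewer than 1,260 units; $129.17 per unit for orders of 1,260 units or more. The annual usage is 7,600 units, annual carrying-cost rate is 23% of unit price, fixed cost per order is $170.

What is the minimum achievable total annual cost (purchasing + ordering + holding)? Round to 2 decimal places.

H₁ = 23%×$131 = $30.1300;  H₂ = 23%×$129.17 = $29.7091
EOQ₁ = √(2×7,600×170/30.1300) = 292.85  (< 1,260, feasible at tier 1)
EOQ₂ = √(2×7,600×170/29.7091) = 294.92  (< 1,260 → use Q = 1,260 at tier-2 price)
TC(tier 1 (EOQ₁), Q≈292.9) = $1,004,423.60
TC(tier 2, Q≈1,260.0) = $1,001,434.13
Minimum at tier 2: $1,001,434.13

$1,001,434.13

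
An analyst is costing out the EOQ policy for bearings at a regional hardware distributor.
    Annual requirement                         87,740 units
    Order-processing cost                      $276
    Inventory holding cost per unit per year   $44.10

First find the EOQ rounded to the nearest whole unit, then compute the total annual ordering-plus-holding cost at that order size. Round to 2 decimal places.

$46,215.50

EOQ = √(2DS/H) = √(2 × 87,740 × 276 / 44.1)
    = √(1,098,242.18) ≈ 1,047.97 → Q = 1,048 units
Ordering: D/Q × S = 87,740/1,048 × $276 = $23,107.10
Holding:  Q/2 × H = 1,048/2 × $44.1 = $23,108.40
Total = $23,107.10 + $23,108.40 = $46,215.50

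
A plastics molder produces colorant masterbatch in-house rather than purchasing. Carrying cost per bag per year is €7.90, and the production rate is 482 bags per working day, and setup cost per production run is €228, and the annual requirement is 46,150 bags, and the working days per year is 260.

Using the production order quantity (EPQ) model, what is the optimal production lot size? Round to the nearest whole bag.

2,053 bags

Daily demand d = 46,150/260 = 177.500; p = 482; 1 − d/p = 0.63174
EPQ = √(2DS / (H(1 − d/p)))
    = √(2 × 46,150 × 228 / (7.9 × 0.63174)) ≈ 2,053.45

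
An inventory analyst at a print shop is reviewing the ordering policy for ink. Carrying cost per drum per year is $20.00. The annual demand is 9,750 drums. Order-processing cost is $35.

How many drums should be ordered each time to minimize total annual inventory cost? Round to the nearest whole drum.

EOQ = √(2DS/H) = √(2 × 9,750 × 35 / 20)
    = √(34,125.00) ≈ 184.73

185 drums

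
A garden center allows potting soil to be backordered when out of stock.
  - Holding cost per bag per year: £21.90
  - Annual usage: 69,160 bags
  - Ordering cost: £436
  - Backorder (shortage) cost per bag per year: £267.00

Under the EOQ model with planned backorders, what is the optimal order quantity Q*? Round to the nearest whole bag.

1,726 bags

Q* = √(2DS/H) · √((H + b)/b)
   = √(2 × 69,160 × 436 / 21.9) · √((21.9 + 267) / 267)
   = 1,659.448 × 1.0402 ≈ 1,726.16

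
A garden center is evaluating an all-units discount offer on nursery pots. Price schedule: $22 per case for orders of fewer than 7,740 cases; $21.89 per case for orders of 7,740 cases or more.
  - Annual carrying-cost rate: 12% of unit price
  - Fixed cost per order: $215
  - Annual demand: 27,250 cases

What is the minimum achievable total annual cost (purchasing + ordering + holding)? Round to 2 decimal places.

$605,061.85

H₁ = 12%×$22 = $2.6400;  H₂ = 12%×$21.89 = $2.6268
EOQ₁ = √(2×27,250×215/2.6400) = 2,106.76  (< 7,740, feasible at tier 1)
EOQ₂ = √(2×27,250×215/2.6268) = 2,112.05  (< 7,740 → use Q = 7,740 at tier-2 price)
TC(tier 1 (EOQ₁), Q≈2,106.8) = $605,061.85
TC(tier 2, Q≈7,740.0) = $607,425.16
Minimum at tier 1 (EOQ₁): $605,061.85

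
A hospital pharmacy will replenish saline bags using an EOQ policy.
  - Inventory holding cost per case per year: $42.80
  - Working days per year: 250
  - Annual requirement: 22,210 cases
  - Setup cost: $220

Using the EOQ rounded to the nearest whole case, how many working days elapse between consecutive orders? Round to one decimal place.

5.4 days

Q* = √(2·D·S / H) = √(2·22,210·220 / 42.8) = √228,327.1 ≈ 477.84 → Q = 478 cases
Cycle time = (working days × Q)/D = (250 × 478) / 22,210 = 5.380 days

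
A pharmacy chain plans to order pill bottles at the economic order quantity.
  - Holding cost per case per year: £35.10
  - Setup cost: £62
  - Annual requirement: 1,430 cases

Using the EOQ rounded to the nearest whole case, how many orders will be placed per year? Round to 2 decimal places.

Optimal lot size Q* = (2 × 1,430 × £62 / £35.1)^½ ≈ 71.08 → Q = 71
N = D/Q = 1,430/71 ≈ 20.141 orders/yr

20.14 orders per year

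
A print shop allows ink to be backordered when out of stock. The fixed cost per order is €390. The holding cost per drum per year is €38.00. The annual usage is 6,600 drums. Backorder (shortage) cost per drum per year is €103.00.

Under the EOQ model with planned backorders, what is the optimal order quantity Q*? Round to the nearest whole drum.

431 drums

Basic EOQ = √(2·6,600·390/38) = 368.067
Backorder adjustment √((H+b)/b) = √((38+103)/103) = 1.1700
Q* = 368.067 × 1.1700 ≈ 430.64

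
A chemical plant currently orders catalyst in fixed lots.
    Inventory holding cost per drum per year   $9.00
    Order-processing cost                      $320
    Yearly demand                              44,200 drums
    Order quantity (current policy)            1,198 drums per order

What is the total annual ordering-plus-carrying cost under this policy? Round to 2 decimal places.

Ordering: D/Q × S = 44,200/1,198 × $320 = $11,806.34
Holding:  Q/2 × H = 1,198/2 × $9 = $5,391.00
Total = $11,806.34 + $5,391.00 = $17,197.34

$17,197.34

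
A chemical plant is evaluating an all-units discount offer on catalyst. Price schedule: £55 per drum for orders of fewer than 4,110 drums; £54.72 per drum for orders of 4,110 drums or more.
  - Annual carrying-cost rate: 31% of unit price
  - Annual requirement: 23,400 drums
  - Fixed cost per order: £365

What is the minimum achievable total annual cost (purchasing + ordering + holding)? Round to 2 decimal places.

£1,304,065.99

H₁ = 31%×£55 = £17.0500;  H₂ = 31%×£54.72 = £16.9632
EOQ₁ = √(2×23,400×365/17.0500) = 1,000.94  (< 4,110, feasible at tier 1)
EOQ₂ = √(2×23,400×365/16.9632) = 1,003.50  (< 4,110 → use Q = 4,110 at tier-2 price)
TC(tier 1 (EOQ₁), Q≈1,000.9) = £1,304,065.99
TC(tier 2, Q≈4,110.0) = £1,317,385.48
Minimum at tier 1 (EOQ₁): £1,304,065.99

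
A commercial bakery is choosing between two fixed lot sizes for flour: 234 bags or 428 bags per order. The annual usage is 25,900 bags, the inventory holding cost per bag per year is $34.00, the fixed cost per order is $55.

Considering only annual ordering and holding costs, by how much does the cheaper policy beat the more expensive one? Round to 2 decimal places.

$538.66

For each Q, cost = (D/Q)·S + (Q/2)·H.
TC(234) = (25,900/234)×55 + (234/2)×34 = $10,065.61
TC(428) = (25,900/428)×55 + (428/2)×34 = $10,604.27
Lots of 234 are cheaper by $538.66.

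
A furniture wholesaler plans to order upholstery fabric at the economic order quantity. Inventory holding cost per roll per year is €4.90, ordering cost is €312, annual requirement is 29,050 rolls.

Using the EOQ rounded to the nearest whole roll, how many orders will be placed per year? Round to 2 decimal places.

15.11 orders per year

2DS/H = 2·29,050·312/4.9 = 3,699,428.57
EOQ = √3,699,428.57 ≈ 1,923.39 → Q = 1,923
N = D/Q = 29,050/1,923 ≈ 15.107 orders/yr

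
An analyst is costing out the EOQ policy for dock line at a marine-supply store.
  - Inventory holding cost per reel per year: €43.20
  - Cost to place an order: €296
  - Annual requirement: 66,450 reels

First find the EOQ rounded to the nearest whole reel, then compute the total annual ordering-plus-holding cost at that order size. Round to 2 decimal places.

€41,224.01

EOQ = √(2DS/H) = √(2 × 66,450 × 296 / 43.2)
    = √(910,611.11) ≈ 954.26 → Q = 954 reels
Ordering: D/Q × S = 66,450/954 × €296 = €20,617.61
Holding:  Q/2 × H = 954/2 × €43.2 = €20,606.40
Total = €20,617.61 + €20,606.40 = €41,224.01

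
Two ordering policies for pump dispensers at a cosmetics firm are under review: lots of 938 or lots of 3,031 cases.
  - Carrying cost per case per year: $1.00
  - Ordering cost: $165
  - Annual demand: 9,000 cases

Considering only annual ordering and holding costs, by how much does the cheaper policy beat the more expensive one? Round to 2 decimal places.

TC(Q) = (D/Q)S + (Q/2)H
TC(938) = (9,000/938)×165 + (938/2)×1 = $2,052.16
TC(3,031) = (9,000/3,031)×165 + (3,031/2)×1 = $2,005.44
Cheaper: Q = 3,031.  Difference = $46.72

$46.72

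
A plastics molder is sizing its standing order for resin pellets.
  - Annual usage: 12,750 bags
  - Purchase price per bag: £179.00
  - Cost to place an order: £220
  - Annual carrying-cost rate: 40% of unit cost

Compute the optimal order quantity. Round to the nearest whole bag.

Holding cost per bag per year: H = 40% × £179 = £71.6000
2DS/H = 2·12,750·220/71.6 = 78,351.96
EOQ = √78,351.96 ≈ 279.91

280 bags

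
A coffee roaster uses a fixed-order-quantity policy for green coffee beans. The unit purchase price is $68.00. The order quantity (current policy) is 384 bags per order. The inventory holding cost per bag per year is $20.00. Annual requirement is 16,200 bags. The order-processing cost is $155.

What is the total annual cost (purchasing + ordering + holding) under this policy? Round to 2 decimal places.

$1,111,979.06

Orders/yr = 16,200/384 = 42.188; ordering cost = 42.188 × $155 = $6,539.06
Average inventory = 384/2 = 192; holding cost = 192 × $20 = $3,840.00
Purchase cost = D·C = 16,200 × 68 = $1,101,600.00
Total = $6,539.06 + $3,840.00 + $1,101,600.00 = $1,111,979.06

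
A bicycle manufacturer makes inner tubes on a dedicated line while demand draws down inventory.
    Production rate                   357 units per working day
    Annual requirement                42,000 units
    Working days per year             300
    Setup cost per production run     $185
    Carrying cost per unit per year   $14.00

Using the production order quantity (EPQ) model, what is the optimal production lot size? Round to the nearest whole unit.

Daily demand d = 42,000/300 = 140.000; p = 357; 1 − d/p = 0.60784
EPQ = √(2DS / (H(1 − d/p)))
    = √(2 × 42,000 × 185 / (14 × 0.60784)) ≈ 1,351.34

1,351 units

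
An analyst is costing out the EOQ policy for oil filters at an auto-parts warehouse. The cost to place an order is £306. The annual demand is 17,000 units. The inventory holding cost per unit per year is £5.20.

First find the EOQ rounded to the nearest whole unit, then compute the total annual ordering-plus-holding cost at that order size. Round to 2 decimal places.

2DS/H = 2·17,000·306/5.2 = 2,000,769.23
EOQ = √2,000,769.23 ≈ 1,414.49 → Q = 1,414 units
Orders/yr = 17,000/1,414 = 12.023; ordering cost = 12.023 × £306 = £3,678.93
Average inventory = 1,414/2 = 707; holding cost = 707 × £5.2 = £3,676.40
Total = £3,678.93 + £3,676.40 = £7,355.33

£7,355.33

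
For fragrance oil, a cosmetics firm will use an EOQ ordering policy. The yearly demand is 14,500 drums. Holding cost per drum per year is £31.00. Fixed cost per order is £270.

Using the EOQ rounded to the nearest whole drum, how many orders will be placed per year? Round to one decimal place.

28.8 orders per year

2DS/H = 2·14,500·270/31 = 252,580.65
EOQ = √252,580.65 ≈ 502.57 → Q = 503
N = D/Q = 14,500/503 ≈ 28.827 orders/yr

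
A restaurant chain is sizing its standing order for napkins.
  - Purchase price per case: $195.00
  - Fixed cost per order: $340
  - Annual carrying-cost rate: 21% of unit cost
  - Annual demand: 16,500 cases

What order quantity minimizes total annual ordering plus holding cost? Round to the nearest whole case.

H = i·C = 0.21 × $195 = $40.9500 per case-year
Optimal lot size Q* = (2 × 16,500 × $340 / $40.95)^½ ≈ 523.44

523 cases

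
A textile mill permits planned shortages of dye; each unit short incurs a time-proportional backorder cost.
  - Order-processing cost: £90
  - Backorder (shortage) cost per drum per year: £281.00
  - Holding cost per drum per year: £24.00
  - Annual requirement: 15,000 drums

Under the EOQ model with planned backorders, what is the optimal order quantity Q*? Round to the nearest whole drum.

349 drums

Q* = √(2DS/H) · √((H + b)/b)
   = √(2 × 15,000 × 90 / 24) · √((24 + 281) / 281)
   = 335.410 × 1.0418 ≈ 349.44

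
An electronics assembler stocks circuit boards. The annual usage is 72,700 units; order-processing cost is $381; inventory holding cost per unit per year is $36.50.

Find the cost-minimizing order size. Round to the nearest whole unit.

2DS/H = 2·72,700·381/36.5 = 1,517,736.99
EOQ = √1,517,736.99 ≈ 1,231.96

1,232 units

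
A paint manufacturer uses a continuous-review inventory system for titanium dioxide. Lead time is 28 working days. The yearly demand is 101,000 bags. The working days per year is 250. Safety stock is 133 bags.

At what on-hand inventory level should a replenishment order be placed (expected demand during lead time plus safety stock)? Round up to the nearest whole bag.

Daily demand d = 101,000 / 250 = 404.000 bags/day
Demand during lead time = 404.000 × 28 = 11,312.00
Reorder point = 11,312.00 + 133 = 11,445.00 → round up

11,445 bags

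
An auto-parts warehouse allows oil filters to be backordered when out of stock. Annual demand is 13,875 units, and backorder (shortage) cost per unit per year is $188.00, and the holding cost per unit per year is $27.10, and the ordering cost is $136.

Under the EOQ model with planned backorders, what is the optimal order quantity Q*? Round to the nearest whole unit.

Q* = √(2DS/H) · √((H + b)/b)
   = √(2 × 13,875 × 136 / 27.1) · √((27.1 + 188) / 188)
   = 373.178 × 1.0696 ≈ 399.17

399 units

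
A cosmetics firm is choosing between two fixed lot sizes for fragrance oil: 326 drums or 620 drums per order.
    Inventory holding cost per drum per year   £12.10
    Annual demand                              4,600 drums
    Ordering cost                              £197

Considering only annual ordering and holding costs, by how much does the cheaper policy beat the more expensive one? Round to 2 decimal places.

For each Q, cost = (D/Q)·S + (Q/2)·H.
TC(326) = (4,600/326)×197 + (326/2)×12.1 = £4,752.05
TC(620) = (4,600/620)×197 + (620/2)×12.1 = £5,212.61
Cheaper: Q = 326.  Difference = £460.56

£460.56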